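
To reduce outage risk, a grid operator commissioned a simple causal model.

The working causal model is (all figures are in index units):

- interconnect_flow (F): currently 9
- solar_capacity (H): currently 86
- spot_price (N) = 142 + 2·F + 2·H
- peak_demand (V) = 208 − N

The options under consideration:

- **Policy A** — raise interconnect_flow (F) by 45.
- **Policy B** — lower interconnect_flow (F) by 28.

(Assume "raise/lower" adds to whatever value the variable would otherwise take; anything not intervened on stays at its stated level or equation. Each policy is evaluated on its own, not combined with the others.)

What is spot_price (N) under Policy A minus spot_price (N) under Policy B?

Policy A (F + 45):
  F = 9 + 45 = 54
  H = 86
  N = 142 + 2·54 + 2·86 = 422
Policy B (F − 28):
  F = 9 − 28 = -19
  H = 86
  N = 142 + 2·(-19) + 2·86 = 276
N: 422 − 276 = 146

146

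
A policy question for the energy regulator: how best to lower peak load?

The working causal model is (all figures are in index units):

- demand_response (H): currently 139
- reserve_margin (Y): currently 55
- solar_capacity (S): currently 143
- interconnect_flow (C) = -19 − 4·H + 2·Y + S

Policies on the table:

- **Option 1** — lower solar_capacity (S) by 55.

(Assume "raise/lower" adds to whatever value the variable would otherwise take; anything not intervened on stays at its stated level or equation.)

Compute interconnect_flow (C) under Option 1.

-377

Option 1 (S − 55):
  H = 139
  Y = 55
  S = 143 − 55 = 88
  C = -19 − 4·139 + 2·55 + 88 = -377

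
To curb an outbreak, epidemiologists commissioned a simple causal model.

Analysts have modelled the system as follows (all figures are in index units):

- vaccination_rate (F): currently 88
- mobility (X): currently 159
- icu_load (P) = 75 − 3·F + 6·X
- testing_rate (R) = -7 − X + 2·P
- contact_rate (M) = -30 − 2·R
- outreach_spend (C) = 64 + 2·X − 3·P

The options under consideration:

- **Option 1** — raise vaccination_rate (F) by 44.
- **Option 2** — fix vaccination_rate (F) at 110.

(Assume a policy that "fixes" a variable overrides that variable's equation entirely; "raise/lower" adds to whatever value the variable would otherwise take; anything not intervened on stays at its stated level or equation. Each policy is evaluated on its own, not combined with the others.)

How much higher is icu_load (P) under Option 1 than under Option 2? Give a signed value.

-66

Option 1 (F + 44):
  F = 88 + 44 = 132
  X = 159
  P = 75 − 3·132 + 6·159 = 633
Option 2 (F := 110):
  F = 110
  X = 159
  P = 75 − 3·110 + 6·159 = 699
P: 633 − 699 = -66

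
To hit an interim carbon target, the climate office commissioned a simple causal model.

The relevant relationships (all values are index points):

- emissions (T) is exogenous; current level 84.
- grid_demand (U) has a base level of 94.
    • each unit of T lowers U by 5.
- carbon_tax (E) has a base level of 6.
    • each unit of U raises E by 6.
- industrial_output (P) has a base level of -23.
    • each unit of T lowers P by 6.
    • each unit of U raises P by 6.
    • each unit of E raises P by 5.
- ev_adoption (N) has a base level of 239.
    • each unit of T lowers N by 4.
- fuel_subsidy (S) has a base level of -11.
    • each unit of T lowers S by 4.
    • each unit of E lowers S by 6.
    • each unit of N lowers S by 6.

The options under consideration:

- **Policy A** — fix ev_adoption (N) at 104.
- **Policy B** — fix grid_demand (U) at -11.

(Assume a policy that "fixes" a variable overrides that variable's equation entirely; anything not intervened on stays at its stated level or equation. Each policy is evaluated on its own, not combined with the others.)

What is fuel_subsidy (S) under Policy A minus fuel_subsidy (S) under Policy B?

Policy A (N := 104):
  T = 84
  U = 94 − 5·84 = -326
  E = 6 + 6·(-326) = -1950
  N = 104
  S = -11 − 4·84 − 6·(-1950) − 6·104 = 10729
Policy B (U := -11):
  T = 84
  U = -11
  E = 6 + 6·(-11) = -60
  N = 239 − 4·84 = -97
  S = -11 − 4·84 − 6·(-60) − 6·(-97) = 595
S: 10729 − 595 = 10134

10134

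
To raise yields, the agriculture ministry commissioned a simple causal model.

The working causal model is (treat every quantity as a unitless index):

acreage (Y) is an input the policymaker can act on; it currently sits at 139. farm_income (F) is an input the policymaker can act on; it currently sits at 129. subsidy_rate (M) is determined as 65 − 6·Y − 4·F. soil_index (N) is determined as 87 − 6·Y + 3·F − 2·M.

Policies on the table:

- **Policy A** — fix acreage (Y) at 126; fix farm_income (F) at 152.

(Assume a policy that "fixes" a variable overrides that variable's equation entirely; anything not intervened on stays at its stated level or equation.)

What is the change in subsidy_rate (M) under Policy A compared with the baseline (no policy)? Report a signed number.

-14

Baseline:
  Y = 139
  F = 129
  M = 65 − 6·139 − 4·129 = -1285
Policy A (Y := 126, F := 152):
  Y = 126
  F = 152
  M = 65 − 6·126 − 4·152 = -1299
Change in M: -1299 − (-1285) = -14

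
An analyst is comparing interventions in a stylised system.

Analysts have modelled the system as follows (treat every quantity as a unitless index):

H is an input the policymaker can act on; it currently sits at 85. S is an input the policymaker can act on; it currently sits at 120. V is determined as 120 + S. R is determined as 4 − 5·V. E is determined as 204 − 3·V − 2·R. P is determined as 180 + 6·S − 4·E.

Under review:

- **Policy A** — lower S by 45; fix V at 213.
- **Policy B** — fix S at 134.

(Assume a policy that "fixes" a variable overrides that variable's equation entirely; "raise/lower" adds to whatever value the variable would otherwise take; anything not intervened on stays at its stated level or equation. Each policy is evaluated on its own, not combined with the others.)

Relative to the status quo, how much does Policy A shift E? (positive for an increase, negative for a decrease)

-189

Baseline:
  S = 120
  V = 120 + 120 = 240
  R = 4 − 5·240 = -1196
  E = 204 − 3·240 − 2·(-1196) = 1876
Policy A (S − 45, V := 213):
  S = 120 − 45 = 75
  V = 213
  R = 4 − 5·213 = -1061
  E = 204 − 3·213 − 2·(-1061) = 1687
Change in E: 1687 − 1876 = -189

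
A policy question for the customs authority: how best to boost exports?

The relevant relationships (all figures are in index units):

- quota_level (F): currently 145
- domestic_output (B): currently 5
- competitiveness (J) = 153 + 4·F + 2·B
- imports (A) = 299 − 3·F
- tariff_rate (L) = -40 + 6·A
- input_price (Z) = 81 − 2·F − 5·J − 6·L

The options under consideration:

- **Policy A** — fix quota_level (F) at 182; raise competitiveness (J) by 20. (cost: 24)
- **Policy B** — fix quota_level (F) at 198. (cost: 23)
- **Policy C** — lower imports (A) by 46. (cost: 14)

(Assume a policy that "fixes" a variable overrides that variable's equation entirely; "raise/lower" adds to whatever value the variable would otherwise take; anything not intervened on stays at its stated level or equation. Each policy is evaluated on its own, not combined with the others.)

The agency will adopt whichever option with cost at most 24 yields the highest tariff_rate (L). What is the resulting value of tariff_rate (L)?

-1132

Policy A (F := 182, J + 20):
  F = 182
  A = 299 − 3·182 = -247
  L = -40 + 6·(-247) = -1522
Policy B (F := 198):
  F = 198
  A = 299 − 3·198 = -295
  L = -40 + 6·(-295) = -1810
Policy C (A − 46):
  F = 145
  A = 299 − 3·145 (−46 from intervention) = -182
  L = -40 + 6·(-182) = -1132
Comparing — Policy A: L=-1522, Policy B: L=-1810, Policy C: L=-1132. Highest is -1132 (Policy C).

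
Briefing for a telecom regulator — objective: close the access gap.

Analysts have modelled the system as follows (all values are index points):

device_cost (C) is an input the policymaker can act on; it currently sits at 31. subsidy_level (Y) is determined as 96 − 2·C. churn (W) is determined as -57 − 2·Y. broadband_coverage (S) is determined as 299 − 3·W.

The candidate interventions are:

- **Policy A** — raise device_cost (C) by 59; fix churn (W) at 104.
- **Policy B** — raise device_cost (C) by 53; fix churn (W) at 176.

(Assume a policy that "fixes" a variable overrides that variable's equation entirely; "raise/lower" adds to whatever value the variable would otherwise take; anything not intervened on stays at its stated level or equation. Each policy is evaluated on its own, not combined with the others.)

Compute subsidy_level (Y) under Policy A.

Policy A (C + 59, W := 104):
  C = 31 + 59 = 90
  Y = 96 − 2·90 = -84

-84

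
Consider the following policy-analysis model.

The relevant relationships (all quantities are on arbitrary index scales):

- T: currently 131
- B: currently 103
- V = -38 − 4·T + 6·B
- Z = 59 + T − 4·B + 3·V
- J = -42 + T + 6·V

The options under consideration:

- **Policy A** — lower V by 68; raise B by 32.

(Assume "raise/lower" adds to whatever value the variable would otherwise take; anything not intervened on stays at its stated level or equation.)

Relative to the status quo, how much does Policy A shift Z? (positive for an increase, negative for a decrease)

Baseline:
  T = 131
  B = 103
  V = -38 − 4·131 + 6·103 = 56
  Z = 59 + 131 − 4·103 + 3·56 = -54
Policy A (V − 68, B + 32):
  T = 131
  B = 103 + 32 = 135
  V = -38 − 4·131 + 6·135 (−68 from intervention) = 180
  Z = 59 + 131 − 4·135 + 3·180 = 190
Change in Z: 190 − (-54) = 244

244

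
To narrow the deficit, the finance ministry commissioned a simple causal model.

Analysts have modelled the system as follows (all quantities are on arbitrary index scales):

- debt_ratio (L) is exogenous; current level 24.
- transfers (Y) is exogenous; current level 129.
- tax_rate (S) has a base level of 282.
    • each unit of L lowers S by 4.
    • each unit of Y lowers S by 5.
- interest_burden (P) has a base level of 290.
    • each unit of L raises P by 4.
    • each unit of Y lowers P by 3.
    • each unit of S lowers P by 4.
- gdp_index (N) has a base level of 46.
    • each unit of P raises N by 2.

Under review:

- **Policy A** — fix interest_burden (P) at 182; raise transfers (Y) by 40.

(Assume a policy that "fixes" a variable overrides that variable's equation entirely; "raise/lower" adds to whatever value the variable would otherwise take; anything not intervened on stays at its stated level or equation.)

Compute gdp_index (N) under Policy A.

410

Policy A (P := 182, Y + 40):
  L = 24
  Y = 129 + 40 = 169
  S = 282 − 4·24 − 5·169 = -659
  P = 182
  N = 46 + 2·182 = 410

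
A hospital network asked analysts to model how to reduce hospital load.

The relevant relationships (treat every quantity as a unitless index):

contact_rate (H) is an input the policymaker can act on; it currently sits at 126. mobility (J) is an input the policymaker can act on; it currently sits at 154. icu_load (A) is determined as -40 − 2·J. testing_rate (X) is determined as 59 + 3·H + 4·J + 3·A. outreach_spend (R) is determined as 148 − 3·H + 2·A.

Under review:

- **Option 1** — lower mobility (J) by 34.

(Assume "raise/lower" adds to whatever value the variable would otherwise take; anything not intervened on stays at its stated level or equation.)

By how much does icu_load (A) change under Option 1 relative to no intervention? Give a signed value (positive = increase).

68

Baseline:
  J = 154
  A = -40 − 2·154 = -348
Option 1 (J − 34):
  J = 154 − 34 = 120
  A = -40 − 2·120 = -280
Change in A: -280 − (-348) = 68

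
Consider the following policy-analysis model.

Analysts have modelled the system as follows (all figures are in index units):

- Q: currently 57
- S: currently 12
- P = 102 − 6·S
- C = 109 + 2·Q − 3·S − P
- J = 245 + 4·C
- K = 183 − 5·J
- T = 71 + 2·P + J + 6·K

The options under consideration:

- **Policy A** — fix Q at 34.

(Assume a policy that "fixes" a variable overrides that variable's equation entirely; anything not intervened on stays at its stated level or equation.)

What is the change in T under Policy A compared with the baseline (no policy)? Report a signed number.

Baseline:
  Q = 57
  S = 12
  P = 102 − 6·12 = 30
  C = 109 + 2·57 − 3·12 − 30 = 157
  J = 245 + 4·157 = 873
  K = 183 − 5·873 = -4182
  T = 71 + 2·30 + 873 + 6·(-4182) = -24088
Policy A (Q := 34):
  Q = 34
  S = 12
  P = 102 − 6·12 = 30
  C = 109 + 2·34 − 3·12 − 30 = 111
  J = 245 + 4·111 = 689
  K = 183 − 5·689 = -3262
  T = 71 + 2·30 + 689 + 6·(-3262) = -18752
Change in T: -18752 − (-24088) = 5336

5336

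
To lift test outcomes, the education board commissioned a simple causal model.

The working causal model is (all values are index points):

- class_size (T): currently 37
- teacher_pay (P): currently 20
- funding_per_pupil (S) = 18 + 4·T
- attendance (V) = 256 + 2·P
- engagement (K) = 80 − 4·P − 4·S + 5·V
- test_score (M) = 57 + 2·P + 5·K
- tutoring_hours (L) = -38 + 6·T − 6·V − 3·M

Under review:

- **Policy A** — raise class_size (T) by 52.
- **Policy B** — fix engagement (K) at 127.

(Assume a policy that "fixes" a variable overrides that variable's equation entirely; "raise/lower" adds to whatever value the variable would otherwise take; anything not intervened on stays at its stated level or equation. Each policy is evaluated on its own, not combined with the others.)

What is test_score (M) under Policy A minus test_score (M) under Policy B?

-715

Policy A (T + 52):
  T = 37 + 52 = 89
  P = 20
  S = 18 + 4·89 = 374
  V = 256 + 2·20 = 296
  K = 80 − 4·20 − 4·374 + 5·296 = -16
  M = 57 + 2·20 + 5·(-16) = 17
Policy B (K := 127):
  T = 37
  P = 20
  S = 18 + 4·37 = 166
  V = 256 + 2·20 = 296
  K = 127
  M = 57 + 2·20 + 5·127 = 732
M: 17 − 732 = -715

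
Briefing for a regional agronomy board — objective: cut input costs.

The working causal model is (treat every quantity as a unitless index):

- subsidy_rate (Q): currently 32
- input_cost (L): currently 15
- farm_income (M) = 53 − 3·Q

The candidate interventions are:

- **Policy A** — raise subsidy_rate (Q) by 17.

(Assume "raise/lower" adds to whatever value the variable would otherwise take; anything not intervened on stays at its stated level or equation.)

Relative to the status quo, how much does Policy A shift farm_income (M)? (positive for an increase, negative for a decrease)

-51

Baseline:
  Q = 32
  M = 53 − 3·32 = -43
Policy A (Q + 17):
  Q = 32 + 17 = 49
  M = 53 − 3·49 = -94
Change in M: -94 − (-43) = -51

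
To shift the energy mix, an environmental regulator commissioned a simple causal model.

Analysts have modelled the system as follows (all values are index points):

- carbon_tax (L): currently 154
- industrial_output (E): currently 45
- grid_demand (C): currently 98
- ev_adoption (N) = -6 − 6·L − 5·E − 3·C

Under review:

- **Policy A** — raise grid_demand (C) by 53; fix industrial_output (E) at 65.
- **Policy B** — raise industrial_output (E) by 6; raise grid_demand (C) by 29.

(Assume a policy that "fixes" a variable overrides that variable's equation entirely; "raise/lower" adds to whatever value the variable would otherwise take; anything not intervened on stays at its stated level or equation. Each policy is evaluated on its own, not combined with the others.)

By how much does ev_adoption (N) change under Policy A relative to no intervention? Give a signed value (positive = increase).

Baseline:
  L = 154
  E = 45
  C = 98
  N = -6 − 6·154 − 5·45 − 3·98 = -1449
Policy A (C + 53, E := 65):
  L = 154
  E = 65
  C = 98 + 53 = 151
  N = -6 − 6·154 − 5·65 − 3·151 = -1708
Change in N: -1708 − (-1449) = -259

-259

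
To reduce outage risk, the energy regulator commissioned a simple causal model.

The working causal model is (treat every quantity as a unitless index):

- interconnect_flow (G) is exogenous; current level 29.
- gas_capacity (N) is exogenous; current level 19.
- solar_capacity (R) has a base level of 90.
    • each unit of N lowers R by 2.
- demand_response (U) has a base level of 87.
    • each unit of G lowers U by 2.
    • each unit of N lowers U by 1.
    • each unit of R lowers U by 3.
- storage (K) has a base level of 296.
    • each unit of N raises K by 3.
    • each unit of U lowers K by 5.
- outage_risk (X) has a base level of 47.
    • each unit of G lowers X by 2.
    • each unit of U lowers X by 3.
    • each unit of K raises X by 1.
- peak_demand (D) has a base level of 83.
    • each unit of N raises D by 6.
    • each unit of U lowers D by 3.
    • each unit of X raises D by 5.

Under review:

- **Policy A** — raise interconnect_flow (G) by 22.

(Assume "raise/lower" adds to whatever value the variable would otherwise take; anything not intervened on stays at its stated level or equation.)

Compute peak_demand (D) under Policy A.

9857

Policy A (G + 22):
  G = 29 + 22 = 51
  N = 19
  R = 90 − 2·19 = 52
  U = 87 − 2·51 − 19 − 3·52 = -190
  K = 296 + 3·19 − 5·(-190) = 1303
  X = 47 − 2·51 − 3·(-190) + 1303 = 1818
  D = 83 + 6·19 − 3·(-190) + 5·1818 = 9857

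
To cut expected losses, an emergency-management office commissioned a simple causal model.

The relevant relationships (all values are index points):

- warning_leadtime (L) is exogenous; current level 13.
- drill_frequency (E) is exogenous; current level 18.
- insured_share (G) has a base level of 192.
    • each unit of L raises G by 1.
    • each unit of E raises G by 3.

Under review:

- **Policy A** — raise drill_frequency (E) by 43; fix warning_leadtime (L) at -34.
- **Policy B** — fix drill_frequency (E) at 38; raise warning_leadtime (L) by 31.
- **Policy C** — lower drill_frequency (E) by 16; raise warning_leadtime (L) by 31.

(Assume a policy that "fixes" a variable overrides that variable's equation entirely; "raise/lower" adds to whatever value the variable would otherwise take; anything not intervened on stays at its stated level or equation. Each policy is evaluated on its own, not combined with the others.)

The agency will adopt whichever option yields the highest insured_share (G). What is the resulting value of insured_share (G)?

Policy A (E + 43, L := -34):
  L = -34
  E = 18 + 43 = 61
  G = 192 + (-34) + 3·61 = 341
Policy B (E := 38, L + 31):
  L = 13 + 31 = 44
  E = 38
  G = 192 + 44 + 3·38 = 350
Policy C (E − 16, L + 31):
  L = 13 + 31 = 44
  E = 18 − 16 = 2
  G = 192 + 44 + 3·2 = 242
Comparing — Policy A: G=341, Policy B: G=350, Policy C: G=242. Highest is 350 (Policy B).

350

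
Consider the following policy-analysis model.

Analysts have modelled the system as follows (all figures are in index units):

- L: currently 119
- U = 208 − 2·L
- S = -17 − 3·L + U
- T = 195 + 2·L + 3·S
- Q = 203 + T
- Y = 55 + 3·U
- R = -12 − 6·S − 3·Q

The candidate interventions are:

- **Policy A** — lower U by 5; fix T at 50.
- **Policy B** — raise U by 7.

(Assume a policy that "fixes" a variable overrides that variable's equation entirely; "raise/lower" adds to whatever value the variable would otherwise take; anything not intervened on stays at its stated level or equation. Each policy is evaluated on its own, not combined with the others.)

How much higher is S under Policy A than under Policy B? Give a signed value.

Policy A (U − 5, T := 50):
  L = 119
  U = 208 − 2·119 (−5 from intervention) = -35
  S = -17 − 3·119 + (-35) = -409
Policy B (U + 7):
  L = 119
  U = 208 − 2·119 (+7 from intervention) = -23
  S = -17 − 3·119 + (-23) = -397
S: -409 − (-397) = -12

-12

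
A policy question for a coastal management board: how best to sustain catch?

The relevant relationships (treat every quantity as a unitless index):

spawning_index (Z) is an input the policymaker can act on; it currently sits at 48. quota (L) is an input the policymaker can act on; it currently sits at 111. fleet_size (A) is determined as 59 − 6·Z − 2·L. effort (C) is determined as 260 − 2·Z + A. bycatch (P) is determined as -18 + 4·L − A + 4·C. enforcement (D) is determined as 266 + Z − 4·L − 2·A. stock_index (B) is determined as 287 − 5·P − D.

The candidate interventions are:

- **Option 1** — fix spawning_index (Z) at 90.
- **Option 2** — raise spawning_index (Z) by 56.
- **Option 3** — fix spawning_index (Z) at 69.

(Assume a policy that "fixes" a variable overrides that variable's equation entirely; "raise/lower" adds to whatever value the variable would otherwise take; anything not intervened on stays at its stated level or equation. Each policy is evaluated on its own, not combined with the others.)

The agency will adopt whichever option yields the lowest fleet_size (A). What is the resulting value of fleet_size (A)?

Option 1 (Z := 90):
  Z = 90
  L = 111
  A = 59 − 6·90 − 2·111 = -703
Option 2 (Z + 56):
  Z = 48 + 56 = 104
  L = 111
  A = 59 − 6·104 − 2·111 = -787
Option 3 (Z := 69):
  Z = 69
  L = 111
  A = 59 − 6·69 − 2·111 = -577
Comparing — Option 1: A=-703, Option 2: A=-787, Option 3: A=-577. Lowest is -787 (Option 2).

-787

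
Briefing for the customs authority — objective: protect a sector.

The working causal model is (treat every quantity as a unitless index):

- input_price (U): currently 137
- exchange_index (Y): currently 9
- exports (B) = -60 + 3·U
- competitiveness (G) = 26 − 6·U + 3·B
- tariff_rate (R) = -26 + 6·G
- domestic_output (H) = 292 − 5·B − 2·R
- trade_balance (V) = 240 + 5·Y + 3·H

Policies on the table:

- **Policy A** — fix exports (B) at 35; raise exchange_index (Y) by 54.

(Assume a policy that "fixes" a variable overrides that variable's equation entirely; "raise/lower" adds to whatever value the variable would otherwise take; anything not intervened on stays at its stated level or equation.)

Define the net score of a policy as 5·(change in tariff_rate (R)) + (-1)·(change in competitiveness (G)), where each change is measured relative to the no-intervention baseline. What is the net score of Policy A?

-27492

Baseline:
  U = 137
  B = -60 + 3·137 = 351
  G = 26 − 6·137 + 3·351 = 257
  R = -26 + 6·257 = 1516
Policy A (B := 35, Y + 54):
  U = 137
  B = 35
  G = 26 − 6·137 + 3·35 = -691
  R = -26 + 6·(-691) = -4172
ΔR = -4172 − 1516 = -5688; ΔG = -691 − 257 = -948
Score = 5·(-5688) + (-1)·(-948) = -27492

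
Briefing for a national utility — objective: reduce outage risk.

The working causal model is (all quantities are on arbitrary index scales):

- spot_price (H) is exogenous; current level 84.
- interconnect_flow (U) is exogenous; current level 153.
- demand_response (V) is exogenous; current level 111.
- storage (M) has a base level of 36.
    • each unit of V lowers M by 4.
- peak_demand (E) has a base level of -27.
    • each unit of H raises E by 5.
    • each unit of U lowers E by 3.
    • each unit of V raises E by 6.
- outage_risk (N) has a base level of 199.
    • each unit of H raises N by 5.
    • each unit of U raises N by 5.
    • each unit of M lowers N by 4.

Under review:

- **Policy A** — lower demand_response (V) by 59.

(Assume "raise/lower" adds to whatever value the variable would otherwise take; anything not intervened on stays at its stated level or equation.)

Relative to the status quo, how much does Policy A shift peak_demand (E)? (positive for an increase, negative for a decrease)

-354

Baseline:
  H = 84
  U = 153
  V = 111
  E = -27 + 5·84 − 3·153 + 6·111 = 600
Policy A (V − 59):
  H = 84
  U = 153
  V = 111 − 59 = 52
  E = -27 + 5·84 − 3·153 + 6·52 = 246
Change in E: 246 − 600 = -354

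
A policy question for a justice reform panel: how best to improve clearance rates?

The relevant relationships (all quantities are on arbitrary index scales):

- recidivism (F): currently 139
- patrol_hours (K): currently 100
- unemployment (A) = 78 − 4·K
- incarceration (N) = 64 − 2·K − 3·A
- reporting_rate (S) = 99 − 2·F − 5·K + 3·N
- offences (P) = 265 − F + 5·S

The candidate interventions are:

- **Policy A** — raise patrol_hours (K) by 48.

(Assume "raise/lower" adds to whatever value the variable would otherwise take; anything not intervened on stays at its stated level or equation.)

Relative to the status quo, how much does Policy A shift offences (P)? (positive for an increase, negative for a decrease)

6000

Baseline:
  F = 139
  K = 100
  A = 78 − 4·100 = -322
  N = 64 − 2·100 − 3·(-322) = 830
  S = 99 − 2·139 − 5·100 + 3·830 = 1811
  P = 265 − 139 + 5·1811 = 9181
Policy A (K + 48):
  F = 139
  K = 100 + 48 = 148
  A = 78 − 4·148 = -514
  N = 64 − 2·148 − 3·(-514) = 1310
  S = 99 − 2·139 − 5·148 + 3·1310 = 3011
  P = 265 − 139 + 5·3011 = 15181
Change in P: 15181 − 9181 = 6000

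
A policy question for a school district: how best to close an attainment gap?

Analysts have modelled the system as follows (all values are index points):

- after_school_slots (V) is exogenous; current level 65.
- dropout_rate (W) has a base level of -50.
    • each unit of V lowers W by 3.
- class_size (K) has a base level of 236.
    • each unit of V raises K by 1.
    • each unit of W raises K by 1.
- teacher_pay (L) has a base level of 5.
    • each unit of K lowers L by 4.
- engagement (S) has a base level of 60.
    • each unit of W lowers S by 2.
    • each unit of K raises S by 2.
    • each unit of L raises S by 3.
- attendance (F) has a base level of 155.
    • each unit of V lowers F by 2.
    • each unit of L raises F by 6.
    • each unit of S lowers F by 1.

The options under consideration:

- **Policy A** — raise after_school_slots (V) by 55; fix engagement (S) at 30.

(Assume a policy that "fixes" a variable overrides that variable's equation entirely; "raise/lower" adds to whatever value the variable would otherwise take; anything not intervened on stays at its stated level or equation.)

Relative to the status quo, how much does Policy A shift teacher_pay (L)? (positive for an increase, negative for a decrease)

440

Baseline:
  V = 65
  W = -50 − 3·65 = -245
  K = 236 + 65 + (-245) = 56
  L = 5 − 4·56 = -219
Policy A (V + 55, S := 30):
  V = 65 + 55 = 120
  W = -50 − 3·120 = -410
  K = 236 + 120 + (-410) = -54
  L = 5 − 4·(-54) = 221
Change in L: 221 − (-219) = 440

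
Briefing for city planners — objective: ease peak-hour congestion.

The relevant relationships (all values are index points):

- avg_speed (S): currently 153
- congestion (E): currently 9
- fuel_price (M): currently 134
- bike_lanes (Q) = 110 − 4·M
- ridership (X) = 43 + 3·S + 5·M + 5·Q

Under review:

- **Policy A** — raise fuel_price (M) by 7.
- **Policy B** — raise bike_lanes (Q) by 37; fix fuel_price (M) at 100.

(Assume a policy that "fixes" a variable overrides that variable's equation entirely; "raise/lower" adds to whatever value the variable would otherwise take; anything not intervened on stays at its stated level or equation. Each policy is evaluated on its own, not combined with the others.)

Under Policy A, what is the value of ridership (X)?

Policy A (M + 7):
  S = 153
  M = 134 + 7 = 141
  Q = 110 − 4·141 = -454
  X = 43 + 3·153 + 5·141 + 5·(-454) = -1063

-1063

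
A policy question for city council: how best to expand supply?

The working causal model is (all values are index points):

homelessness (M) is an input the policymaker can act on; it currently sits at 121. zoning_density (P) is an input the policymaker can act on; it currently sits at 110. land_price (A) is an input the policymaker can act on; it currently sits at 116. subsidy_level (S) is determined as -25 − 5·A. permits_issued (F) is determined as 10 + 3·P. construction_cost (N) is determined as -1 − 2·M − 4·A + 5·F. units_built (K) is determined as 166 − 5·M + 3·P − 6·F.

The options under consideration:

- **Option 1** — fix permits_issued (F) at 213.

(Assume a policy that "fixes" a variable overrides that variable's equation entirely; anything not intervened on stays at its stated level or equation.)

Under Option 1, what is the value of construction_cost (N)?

Option 1 (F := 213):
  M = 121
  P = 110
  A = 116
  F = 213
  N = -1 − 2·121 − 4·116 + 5·213 = 358

358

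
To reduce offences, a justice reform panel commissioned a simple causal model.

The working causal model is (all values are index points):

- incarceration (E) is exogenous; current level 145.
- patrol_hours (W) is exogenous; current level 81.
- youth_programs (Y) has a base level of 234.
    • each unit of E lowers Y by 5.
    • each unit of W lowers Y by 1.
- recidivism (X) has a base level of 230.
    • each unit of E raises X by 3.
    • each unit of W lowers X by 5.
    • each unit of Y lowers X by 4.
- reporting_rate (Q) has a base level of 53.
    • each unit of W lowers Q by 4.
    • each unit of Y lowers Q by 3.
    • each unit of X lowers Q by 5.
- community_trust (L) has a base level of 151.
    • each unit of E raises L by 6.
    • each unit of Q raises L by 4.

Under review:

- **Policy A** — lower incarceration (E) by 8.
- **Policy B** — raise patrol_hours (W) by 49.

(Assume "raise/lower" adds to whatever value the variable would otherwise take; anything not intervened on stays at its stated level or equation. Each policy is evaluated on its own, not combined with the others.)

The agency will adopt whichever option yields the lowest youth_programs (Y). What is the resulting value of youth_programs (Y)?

-621

Policy A (E − 8):
  E = 145 − 8 = 137
  W = 81
  Y = 234 − 5·137 − 81 = -532
Policy B (W + 49):
  E = 145
  W = 81 + 49 = 130
  Y = 234 − 5·145 − 130 = -621
Comparing — Policy A: Y=-532, Policy B: Y=-621. Lowest is -621 (Policy B).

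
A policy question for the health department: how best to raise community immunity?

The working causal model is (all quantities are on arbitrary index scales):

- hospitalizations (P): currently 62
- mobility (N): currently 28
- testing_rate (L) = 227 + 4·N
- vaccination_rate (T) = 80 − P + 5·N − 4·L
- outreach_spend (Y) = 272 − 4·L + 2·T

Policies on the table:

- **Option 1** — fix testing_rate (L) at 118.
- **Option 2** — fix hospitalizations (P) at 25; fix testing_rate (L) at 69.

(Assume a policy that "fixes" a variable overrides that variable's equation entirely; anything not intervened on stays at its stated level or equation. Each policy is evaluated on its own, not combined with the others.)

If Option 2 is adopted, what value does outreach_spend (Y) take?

-166

Option 2 (P := 25, L := 69):
  P = 25
  N = 28
  L = 69
  T = 80 − 25 + 5·28 − 4·69 = -81
  Y = 272 − 4·69 + 2·(-81) = -166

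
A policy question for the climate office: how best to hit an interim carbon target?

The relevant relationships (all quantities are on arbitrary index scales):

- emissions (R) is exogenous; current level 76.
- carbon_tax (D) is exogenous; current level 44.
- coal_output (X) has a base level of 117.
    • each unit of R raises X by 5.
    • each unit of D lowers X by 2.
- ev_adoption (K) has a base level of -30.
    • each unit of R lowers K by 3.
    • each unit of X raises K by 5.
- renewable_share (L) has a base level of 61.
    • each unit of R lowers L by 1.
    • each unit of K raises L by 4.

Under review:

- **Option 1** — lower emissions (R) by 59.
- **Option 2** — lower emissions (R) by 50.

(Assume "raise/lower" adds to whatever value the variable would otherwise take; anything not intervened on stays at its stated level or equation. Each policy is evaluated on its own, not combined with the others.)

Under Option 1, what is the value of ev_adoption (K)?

Option 1 (R − 59):
  R = 76 − 59 = 17
  D = 44
  X = 117 + 5·17 − 2·44 = 114
  K = -30 − 3·17 + 5·114 = 489

489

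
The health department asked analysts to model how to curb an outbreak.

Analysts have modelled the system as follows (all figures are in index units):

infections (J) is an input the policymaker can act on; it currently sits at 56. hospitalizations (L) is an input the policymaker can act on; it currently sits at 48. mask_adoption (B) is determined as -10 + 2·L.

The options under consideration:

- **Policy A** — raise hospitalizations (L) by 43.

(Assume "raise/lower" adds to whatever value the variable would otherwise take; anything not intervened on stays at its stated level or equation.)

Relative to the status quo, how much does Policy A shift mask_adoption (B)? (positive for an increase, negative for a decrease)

Baseline:
  L = 48
  B = -10 + 2·48 = 86
Policy A (L + 43):
  L = 48 + 43 = 91
  B = -10 + 2·91 = 172
Change in B: 172 − 86 = 86

86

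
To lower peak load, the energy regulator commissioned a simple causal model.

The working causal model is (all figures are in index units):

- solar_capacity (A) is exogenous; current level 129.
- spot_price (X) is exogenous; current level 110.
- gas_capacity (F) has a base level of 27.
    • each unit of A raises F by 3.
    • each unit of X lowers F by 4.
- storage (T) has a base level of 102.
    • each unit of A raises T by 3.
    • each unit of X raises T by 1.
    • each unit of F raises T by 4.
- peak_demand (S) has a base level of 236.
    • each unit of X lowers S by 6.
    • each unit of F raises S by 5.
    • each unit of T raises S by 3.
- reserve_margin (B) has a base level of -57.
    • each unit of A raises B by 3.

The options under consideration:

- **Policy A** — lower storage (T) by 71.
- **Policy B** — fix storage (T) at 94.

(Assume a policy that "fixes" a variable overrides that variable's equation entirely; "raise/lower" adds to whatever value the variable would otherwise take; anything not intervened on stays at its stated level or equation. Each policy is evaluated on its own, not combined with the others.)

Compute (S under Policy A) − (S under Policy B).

Policy A (T − 71):
  A = 129
  X = 110
  F = 27 + 3·129 − 4·110 = -26
  T = 102 + 3·129 + 110 + 4·(-26) (−71 from intervention) = 424
  S = 236 − 6·110 + 5·(-26) + 3·424 = 718
Policy B (T := 94):
  A = 129
  X = 110
  F = 27 + 3·129 − 4·110 = -26
  T = 94
  S = 236 − 6·110 + 5·(-26) + 3·94 = -272
S: 718 − (-272) = 990

990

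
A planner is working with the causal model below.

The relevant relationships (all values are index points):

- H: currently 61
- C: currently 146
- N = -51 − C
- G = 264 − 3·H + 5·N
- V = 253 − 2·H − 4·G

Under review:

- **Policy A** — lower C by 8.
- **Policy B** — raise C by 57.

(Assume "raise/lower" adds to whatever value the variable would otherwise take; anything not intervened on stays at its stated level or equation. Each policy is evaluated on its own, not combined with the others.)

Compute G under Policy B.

Policy B (C + 57):
  H = 61
  C = 146 + 57 = 203
  N = -51 − 203 = -254
  G = 264 − 3·61 + 5·(-254) = -1189

-1189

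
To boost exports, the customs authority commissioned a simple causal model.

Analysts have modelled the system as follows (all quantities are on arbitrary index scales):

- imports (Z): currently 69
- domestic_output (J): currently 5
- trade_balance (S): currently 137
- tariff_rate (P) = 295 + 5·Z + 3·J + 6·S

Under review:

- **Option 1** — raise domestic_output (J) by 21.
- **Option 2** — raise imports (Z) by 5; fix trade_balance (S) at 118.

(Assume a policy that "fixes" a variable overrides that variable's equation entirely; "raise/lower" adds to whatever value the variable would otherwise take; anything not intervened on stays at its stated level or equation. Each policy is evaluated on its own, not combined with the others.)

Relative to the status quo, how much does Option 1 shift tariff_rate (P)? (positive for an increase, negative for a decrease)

Baseline:
  Z = 69
  J = 5
  S = 137
  P = 295 + 5·69 + 3·5 + 6·137 = 1477
Option 1 (J + 21):
  Z = 69
  J = 5 + 21 = 26
  S = 137
  P = 295 + 5·69 + 3·26 + 6·137 = 1540
Change in P: 1540 − 1477 = 63

63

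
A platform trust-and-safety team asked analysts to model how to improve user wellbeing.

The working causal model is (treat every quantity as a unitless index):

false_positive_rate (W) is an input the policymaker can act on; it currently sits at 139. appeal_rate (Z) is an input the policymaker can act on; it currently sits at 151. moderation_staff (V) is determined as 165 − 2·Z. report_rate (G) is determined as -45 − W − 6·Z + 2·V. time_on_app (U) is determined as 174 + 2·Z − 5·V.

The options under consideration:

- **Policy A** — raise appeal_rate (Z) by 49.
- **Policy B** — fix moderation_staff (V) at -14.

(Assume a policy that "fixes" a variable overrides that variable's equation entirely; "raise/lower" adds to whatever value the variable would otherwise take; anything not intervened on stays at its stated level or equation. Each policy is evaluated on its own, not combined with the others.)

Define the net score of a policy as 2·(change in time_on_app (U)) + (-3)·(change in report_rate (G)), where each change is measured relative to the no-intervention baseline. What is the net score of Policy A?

Baseline:
  W = 139
  Z = 151
  V = 165 − 2·151 = -137
  G = -45 − 139 − 6·151 + 2·(-137) = -1364
  U = 174 + 2·151 − 5·(-137) = 1161
Policy A (Z + 49):
  W = 139
  Z = 151 + 49 = 200
  V = 165 − 2·200 = -235
  G = -45 − 139 − 6·200 + 2·(-235) = -1854
  U = 174 + 2·200 − 5·(-235) = 1749
ΔU = 1749 − 1161 = 588; ΔG = -1854 − (-1364) = -490
Score = 2·588 + (-3)·(-490) = 2646

2646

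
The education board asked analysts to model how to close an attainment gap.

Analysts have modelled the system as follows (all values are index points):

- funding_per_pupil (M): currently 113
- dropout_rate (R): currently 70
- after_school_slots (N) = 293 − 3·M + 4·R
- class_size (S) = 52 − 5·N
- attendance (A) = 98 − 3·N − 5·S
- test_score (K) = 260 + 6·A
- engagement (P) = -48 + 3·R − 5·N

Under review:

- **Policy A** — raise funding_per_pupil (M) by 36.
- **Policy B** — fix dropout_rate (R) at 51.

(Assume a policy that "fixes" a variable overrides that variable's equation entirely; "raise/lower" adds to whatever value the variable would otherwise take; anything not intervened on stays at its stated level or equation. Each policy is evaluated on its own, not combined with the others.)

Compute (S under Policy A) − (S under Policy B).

Policy A (M + 36):
  M = 113 + 36 = 149
  R = 70
  N = 293 − 3·149 + 4·70 = 126
  S = 52 − 5·126 = -578
Policy B (R := 51):
  M = 113
  R = 51
  N = 293 − 3·113 + 4·51 = 158
  S = 52 − 5·158 = -738
S: -578 − (-738) = 160

160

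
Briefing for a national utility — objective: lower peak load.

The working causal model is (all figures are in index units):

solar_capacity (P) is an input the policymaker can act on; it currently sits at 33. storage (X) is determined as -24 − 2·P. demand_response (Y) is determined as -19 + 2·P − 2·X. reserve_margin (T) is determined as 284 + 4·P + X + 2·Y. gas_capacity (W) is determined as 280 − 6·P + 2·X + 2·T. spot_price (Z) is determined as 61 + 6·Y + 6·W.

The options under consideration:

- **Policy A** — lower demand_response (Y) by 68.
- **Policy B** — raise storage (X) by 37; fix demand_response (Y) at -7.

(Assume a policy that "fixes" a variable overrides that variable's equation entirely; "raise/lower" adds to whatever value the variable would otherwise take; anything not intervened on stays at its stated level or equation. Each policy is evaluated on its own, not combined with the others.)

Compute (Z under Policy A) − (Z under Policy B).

4092

Policy A (Y − 68):
  P = 33
  X = -24 − 2·33 = -90
  Y = -19 + 2·33 − 2·(-90) (−68 from intervention) = 159
  T = 284 + 4·33 + (-90) + 2·159 = 644
  W = 280 − 6·33 + 2·(-90) + 2·644 = 1190
  Z = 61 + 6·159 + 6·1190 = 8155
Policy B (X + 37, Y := -7):
  P = 33
  X = -24 − 2·33 (+37 from intervention) = -53
  Y = -7
  T = 284 + 4·33 + (-53) + 2·(-7) = 349
  W = 280 − 6·33 + 2·(-53) + 2·349 = 674
  Z = 61 + 6·(-7) + 6·674 = 4063
Z: 8155 − 4063 = 4092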